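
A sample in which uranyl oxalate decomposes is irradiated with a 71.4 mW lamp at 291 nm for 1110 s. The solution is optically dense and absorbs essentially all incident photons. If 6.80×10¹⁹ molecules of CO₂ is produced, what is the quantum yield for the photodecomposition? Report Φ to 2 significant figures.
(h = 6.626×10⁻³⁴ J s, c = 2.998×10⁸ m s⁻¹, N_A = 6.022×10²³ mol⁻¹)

Φ = 0.59

Product: 6.80×10¹⁹ / 6.022×10²³ = 1.129×10⁻⁴ mol.
Photon energy at 291 nm: hc/λ = (6.626×10⁻³⁴)(2.998×10⁸)/(291×10⁻⁹) = 6.826×10⁻¹⁹ J.
Energy delivered: (71.4 mW)(1110 s) = 79.25 J.
Photons incident: 79.25 / 6.826×10⁻¹⁹ = 1.161×10²⁰, i.e. 1.161×10²⁰/6.022×10²³ = 1.928×10⁻⁴ mol.
Φ = 1.129×10⁻⁴ mol / 1.928×10⁻⁴ mol photons = 0.59.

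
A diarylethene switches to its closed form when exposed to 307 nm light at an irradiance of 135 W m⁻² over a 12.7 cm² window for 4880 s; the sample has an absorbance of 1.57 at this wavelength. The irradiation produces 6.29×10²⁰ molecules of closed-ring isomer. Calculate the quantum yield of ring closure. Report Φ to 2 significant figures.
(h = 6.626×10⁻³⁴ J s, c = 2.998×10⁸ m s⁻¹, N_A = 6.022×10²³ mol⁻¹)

Product: 6.29×10²⁰ / 6.022×10²³ = 0.001045 mol.
Photon energy at 307 nm: hc/λ = (6.626×10⁻³⁴)(2.998×10⁸)/(307×10⁻⁹) = 6.471×10⁻¹⁹ J.
Energy delivered: (135 W m⁻²)(12.7×10⁻⁴ m²)(4880 s) = 836.7 J.
Photons incident: 836.7 / 6.471×10⁻¹⁹ = 1.293×10²¹, i.e. 1.293×10²¹/6.022×10²³ = 0.002147 mol.
Fraction absorbed: 1 − 10^(−1.57) = 0.9731.
Photons absorbed: 0.9731 × 0.002147 = 0.002089 mol.
Φ = 0.001045 mol / 0.002089 mol photons = 0.50.

Φ = 0.50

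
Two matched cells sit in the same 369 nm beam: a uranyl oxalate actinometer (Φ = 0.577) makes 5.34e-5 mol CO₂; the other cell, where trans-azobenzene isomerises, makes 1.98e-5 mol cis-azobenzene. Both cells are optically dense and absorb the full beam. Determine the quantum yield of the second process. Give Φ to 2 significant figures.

Photons absorbed by the actinometer: 5.34e-5 / 0.577 = 9.255e-5 mol.
Φ(unknown) = 1.98e-5 / 9.255e-5 = 0.21.

Φ = 0.21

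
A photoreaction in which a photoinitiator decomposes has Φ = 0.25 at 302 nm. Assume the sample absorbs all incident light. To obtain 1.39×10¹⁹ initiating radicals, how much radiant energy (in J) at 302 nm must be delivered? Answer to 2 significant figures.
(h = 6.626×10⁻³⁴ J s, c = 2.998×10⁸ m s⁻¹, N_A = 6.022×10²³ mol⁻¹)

37 J

Product: 1.39×10¹⁹ / 6.022×10²³ = 2.308×10⁻⁵ mol.
Photons that must be absorbed: 2.308×10⁻⁵ / 0.25 = 9.232×10⁻⁵ mol.
Photon energy: hc/λ = 6.578×10⁻¹⁹ J; per mole, 3.961×10⁵ J mol⁻¹.
Energy required: 9.232×10⁻⁵ × 3.961×10⁵ = 37 J.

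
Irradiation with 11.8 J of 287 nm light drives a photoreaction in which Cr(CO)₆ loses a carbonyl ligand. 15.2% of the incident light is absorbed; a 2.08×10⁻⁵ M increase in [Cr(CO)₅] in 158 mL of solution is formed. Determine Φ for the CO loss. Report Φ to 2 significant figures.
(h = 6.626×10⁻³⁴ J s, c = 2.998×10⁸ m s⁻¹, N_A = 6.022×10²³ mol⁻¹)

Product: (2.08×10⁻⁵ M)(0.158 L) = 3.286×10⁻⁶ mol.
Photon energy at 287 nm: hc/λ = (6.626×10⁻³⁴)(2.998×10⁸)/(287×10⁻⁹) = 6.922×10⁻¹⁹ J.
Photons incident: 11.8 / 6.922×10⁻¹⁹ = 1.705×10¹⁹, i.e. 1.705×10¹⁹/6.022×10²³ = 2.831×10⁻⁵ mol.
Photons absorbed: 0.152 × 2.831×10⁻⁵ = 4.303×10⁻⁶ mol.
Φ = 3.286×10⁻⁶ mol / 4.303×10⁻⁶ mol photons = 0.76.

Φ = 0.76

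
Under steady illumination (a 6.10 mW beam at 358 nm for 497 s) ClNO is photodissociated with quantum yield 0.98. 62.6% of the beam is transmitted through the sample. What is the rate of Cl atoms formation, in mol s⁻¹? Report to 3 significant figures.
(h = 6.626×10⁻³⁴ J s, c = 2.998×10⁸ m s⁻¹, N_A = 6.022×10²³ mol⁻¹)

Photon energy at 358 nm: hc/λ = (6.626×10⁻³⁴)(2.998×10⁸)/(358×10⁻⁹) = 5.549×10⁻¹⁹ J.
Energy delivered: (6.10 mW)(497 s) = 3.032 J.
Photons incident: 3.032 / 5.549×10⁻¹⁹ = 5.464×10¹⁸, i.e. 5.464×10¹⁸/6.022×10²³ = 9.073×10⁻⁶ mol.
Fraction absorbed: 1 − 62.6/100 = 0.3740.
Photons absorbed: 0.3740 × 9.073×10⁻⁶ = 3.393×10⁻⁶ mol.
Product formed: 0.98 × 3.393×10⁻⁶ = 3.325×10⁻⁶ mol.
Rate: 3.325×10⁻⁶ / 497 s = 6.69×10⁻⁹ mol s⁻¹.

6.69×10⁻⁹ mol s⁻¹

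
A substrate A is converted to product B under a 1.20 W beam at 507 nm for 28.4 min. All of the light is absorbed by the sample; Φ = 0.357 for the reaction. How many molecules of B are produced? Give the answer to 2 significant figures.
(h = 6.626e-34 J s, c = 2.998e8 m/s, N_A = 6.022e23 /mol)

Photon energy at 507 nm: hc/λ = (6.626e-34)(2.998e8)/(507e-9) = 3.918e-19 J.
Energy delivered: (1.20 W)(1704 s) = 2045 J.
Photons incident: 2045 / 3.918e-19 = 5.219e21, i.e. 5.219e21/6.022e23 = 0.008667 mol.
Product: Φ × n_abs = 0.357 × 0.008667 = 0.003094 mol.
As a count: 0.003094 × 6.022e23 = 1.9e21.

1.9e21 molecules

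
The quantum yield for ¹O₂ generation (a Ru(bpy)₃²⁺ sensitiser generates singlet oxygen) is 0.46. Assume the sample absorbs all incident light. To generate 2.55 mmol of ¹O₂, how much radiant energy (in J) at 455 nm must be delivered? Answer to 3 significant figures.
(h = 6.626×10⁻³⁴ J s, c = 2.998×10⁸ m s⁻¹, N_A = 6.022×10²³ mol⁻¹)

Product: 2.55 mmol = 0.00255 mol.
Photons that must be absorbed: 0.00255 / 0.46 = 0.005543 mol.
Photon energy: hc/λ = 4.366×10⁻¹⁹ J; per mole, 2.629×10⁵ J mol⁻¹.
Energy required: 0.005543 × 2.629×10⁵ = 1460 J.

1460 J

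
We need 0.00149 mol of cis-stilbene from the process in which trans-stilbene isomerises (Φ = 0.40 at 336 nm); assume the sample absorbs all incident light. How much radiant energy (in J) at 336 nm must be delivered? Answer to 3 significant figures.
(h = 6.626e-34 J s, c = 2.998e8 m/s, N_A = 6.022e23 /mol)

1330 J

Photons that must be absorbed: 0.00149 / 0.40 = 0.003725 mol.
Photon energy: hc/λ = 5.912e-19 J; per mole, 3.560e5 J mol⁻¹.
Energy required: 0.003725 × 3.560e5 = 1330 J.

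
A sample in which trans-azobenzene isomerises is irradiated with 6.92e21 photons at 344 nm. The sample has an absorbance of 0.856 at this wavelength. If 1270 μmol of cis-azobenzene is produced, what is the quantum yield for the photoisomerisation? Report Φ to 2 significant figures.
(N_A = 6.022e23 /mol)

Φ = 0.13

Product: 1270 μmol = 0.00127 mol.
Moles of photons: 6.92e21 / 6.022e23 = 0.01149 mol.
Fraction absorbed: 1 − 10^(−0.856) = 0.8607.
Photons absorbed: 0.8607 × 0.01149 = 0.009889 mol.
Φ = 0.00127 mol / 0.009889 mol photons = 0.13.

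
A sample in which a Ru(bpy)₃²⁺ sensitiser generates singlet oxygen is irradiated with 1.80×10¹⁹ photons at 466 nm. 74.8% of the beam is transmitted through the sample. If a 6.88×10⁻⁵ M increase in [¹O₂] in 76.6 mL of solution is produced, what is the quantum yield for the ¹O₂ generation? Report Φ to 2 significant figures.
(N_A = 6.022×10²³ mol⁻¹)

Φ = 0.70

Product: (6.88×10⁻⁵ M)(0.0766 L) = 5.270×10⁻⁶ mol.
Moles of photons: 1.80×10¹⁹ / 6.022×10²³ = 2.989×10⁻⁵ mol.
Fraction absorbed: 1 − 74.8/100 = 0.2520.
Photons absorbed: 0.2520 × 2.989×10⁻⁵ = 7.532×10⁻⁶ mol.
Φ = 5.270×10⁻⁶ mol / 7.532×10⁻⁶ mol photons = 0.70.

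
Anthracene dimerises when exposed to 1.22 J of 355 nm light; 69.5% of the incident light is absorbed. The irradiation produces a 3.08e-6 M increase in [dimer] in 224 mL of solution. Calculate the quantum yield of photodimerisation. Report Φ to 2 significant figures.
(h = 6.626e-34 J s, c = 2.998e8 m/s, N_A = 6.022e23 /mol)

Product: (3.08e-6 M)(0.224 L) = 6.899e-7 mol.
Photon energy at 355 nm: hc/λ = (6.626e-34)(2.998e8)/(355e-9) = 5.596e-19 J.
Photons incident: 1.22 / 5.596e-19 = 2.180e18, i.e. 2.180e18/6.022e23 = 3.620e-6 mol.
Photons absorbed: 0.695 × 3.620e-6 = 2.516e-6 mol.
Φ = 6.899e-7 mol / 2.516e-6 mol photons = 0.27.

Φ = 0.27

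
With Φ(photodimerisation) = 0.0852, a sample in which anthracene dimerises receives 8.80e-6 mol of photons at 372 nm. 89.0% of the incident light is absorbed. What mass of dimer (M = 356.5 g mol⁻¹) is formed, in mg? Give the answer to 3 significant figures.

Photons absorbed: 0.890 × 8.80e-6 = 7.832e-6 mol.
Product: Φ × n_abs = 0.0852 × 7.832e-6 = 6.673e-7 mol.
Mass: 6.673e-7 × 356.5 = 2.379e-4 g = 0.238 mg.

0.238 mg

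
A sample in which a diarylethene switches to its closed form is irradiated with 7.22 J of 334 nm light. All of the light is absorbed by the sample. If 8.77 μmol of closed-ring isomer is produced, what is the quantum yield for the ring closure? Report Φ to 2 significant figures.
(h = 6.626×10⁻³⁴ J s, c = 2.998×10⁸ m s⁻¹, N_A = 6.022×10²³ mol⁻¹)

Product: 8.77 μmol = 8.77×10⁻⁶ mol.
Photon energy at 334 nm: hc/λ = (6.626×10⁻³⁴)(2.998×10⁸)/(334×10⁻⁹) = 5.948×10⁻¹⁹ J.
Photons incident: 7.22 / 5.948×10⁻¹⁹ = 1.214×10¹⁹, i.e. 1.214×10¹⁹/6.022×10²³ = 2.016×10⁻⁵ mol.
Φ = 8.77×10⁻⁶ mol / 2.016×10⁻⁵ mol photons = 0.44.

Φ = 0.44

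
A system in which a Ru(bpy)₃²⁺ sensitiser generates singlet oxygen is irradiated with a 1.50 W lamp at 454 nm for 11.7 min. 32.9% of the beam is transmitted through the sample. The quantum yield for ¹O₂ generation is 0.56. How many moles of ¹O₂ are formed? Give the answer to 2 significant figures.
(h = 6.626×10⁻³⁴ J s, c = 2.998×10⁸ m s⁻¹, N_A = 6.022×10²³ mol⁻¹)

Photon energy at 454 nm: hc/λ = (6.626×10⁻³⁴)(2.998×10⁸)/(454×10⁻⁹) = 4.375×10⁻¹⁹ J.
Energy delivered: (1.50 W)(702 s) = 1053 J.
Photons incident: 1053 / 4.375×10⁻¹⁹ = 2.407×10²¹, i.e. 2.407×10²¹/6.022×10²³ = 0.003997 mol.
Fraction absorbed: 1 − 32.9/100 = 0.6710.
Photons absorbed: 0.6710 × 0.003997 = 0.002682 mol.
Product: Φ × n_abs = 0.56 × 0.002682 = 0.001502 mol.

0.0015 mol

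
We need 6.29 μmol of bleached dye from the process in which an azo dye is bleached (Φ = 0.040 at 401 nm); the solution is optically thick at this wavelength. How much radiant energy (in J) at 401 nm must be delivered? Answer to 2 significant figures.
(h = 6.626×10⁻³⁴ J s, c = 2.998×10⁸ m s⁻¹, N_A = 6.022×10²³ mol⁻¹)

47 J

Product: 6.29 μmol = 6.29×10⁻⁶ mol.
Photons that must be absorbed: 6.29×10⁻⁶ / 0.040 = 1.573×10⁻⁴ mol.
Photon energy: hc/λ = 4.954×10⁻¹⁹ J; per mole, 2.983×10⁵ J mol⁻¹.
Energy required: 1.573×10⁻⁴ × 2.983×10⁵ = 47 J.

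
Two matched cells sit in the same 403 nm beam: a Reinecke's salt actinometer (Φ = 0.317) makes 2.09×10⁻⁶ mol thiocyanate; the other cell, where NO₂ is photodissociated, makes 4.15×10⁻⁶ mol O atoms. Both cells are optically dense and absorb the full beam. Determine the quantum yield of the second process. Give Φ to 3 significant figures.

Photons absorbed by the actinometer: 2.09×10⁻⁶ / 0.317 = 6.593×10⁻⁶ mol.
Φ(unknown) = 4.15×10⁻⁶ / 6.593×10⁻⁶ = 0.629.

Φ = 0.629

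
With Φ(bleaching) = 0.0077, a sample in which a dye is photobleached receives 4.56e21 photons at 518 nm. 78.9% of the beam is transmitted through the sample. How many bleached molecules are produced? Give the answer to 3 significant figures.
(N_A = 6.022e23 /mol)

Moles of photons: 4.56e21 / 6.022e23 = 0.007572 mol.
Fraction absorbed: 1 − 78.9/100 = 0.2110.
Photons absorbed: 0.2110 × 0.007572 = 0.001598 mol.
Product: Φ × n_abs = 0.0077 × 0.001598 = 1.230e-5 mol.
As a count: 1.230e-5 × 6.022e23 = 7.41e18.

7.41e18 bleached molecules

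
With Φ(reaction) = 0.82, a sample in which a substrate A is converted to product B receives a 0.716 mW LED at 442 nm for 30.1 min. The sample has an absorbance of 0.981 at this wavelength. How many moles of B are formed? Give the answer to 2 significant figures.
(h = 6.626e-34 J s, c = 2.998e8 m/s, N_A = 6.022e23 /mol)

Photon energy at 442 nm: hc/λ = (6.626e-34)(2.998e8)/(442e-9) = 4.494e-19 J.
Energy delivered: (0.716 mW)(1806 s) = 1.293 J.
Photons incident: 1.293 / 4.494e-19 = 2.877e18, i.e. 2.877e18/6.022e23 = 4.777e-6 mol.
Fraction absorbed: 1 − 10^(−0.981) = 0.8955.
Photons absorbed: 0.8955 × 4.777e-6 = 4.278e-6 mol.
Product: Φ × n_abs = 0.82 × 4.278e-6 = 3.508e-6 mol.

3.5e-6 mol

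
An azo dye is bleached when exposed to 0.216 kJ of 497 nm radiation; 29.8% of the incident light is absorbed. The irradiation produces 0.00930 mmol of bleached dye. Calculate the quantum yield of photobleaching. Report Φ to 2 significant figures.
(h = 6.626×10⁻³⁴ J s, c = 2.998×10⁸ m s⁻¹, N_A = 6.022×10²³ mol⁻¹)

Product: 0.00930 mmol = 9.30×10⁻⁶ mol.
Photon energy at 497 nm: hc/λ = (6.626×10⁻³⁴)(2.998×10⁸)/(497×10⁻⁹) = 3.997×10⁻¹⁹ J.
Incident energy: 0.216 kJ = 216 J.
Photons incident: 216 / 3.997×10⁻¹⁹ = 5.404×10²⁰, i.e. 5.404×10²⁰/6.022×10²³ = 8.974×10⁻⁴ mol.
Photons absorbed: 0.298 × 8.974×10⁻⁴ = 2.674×10⁻⁴ mol.
Φ = 9.30×10⁻⁶ mol / 2.674×10⁻⁴ mol photons = 0.035.

Φ = 0.035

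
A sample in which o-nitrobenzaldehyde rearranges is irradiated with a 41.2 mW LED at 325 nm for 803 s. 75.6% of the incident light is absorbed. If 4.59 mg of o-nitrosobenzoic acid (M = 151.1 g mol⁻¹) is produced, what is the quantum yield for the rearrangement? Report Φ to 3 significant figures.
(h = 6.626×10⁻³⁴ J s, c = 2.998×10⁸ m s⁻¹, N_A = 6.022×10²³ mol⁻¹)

Product: 4.59 mg / 151.1 g mol⁻¹ = 3.038×10⁻⁵ mol.
Photon energy at 325 nm: hc/λ = (6.626×10⁻³⁴)(2.998×10⁸)/(325×10⁻⁹) = 6.112×10⁻¹⁹ J.
Energy delivered: (41.2 mW)(803 s) = 33.08 J.
Photons incident: 33.08 / 6.112×10⁻¹⁹ = 5.412×10¹⁹, i.e. 5.412×10¹⁹/6.022×10²³ = 8.987×10⁻⁵ mol.
Photons absorbed: 0.756 × 8.987×10⁻⁵ = 6.794×10⁻⁵ mol.
Φ = 3.038×10⁻⁵ mol / 6.794×10⁻⁵ mol photons = 0.447.

Φ = 0.447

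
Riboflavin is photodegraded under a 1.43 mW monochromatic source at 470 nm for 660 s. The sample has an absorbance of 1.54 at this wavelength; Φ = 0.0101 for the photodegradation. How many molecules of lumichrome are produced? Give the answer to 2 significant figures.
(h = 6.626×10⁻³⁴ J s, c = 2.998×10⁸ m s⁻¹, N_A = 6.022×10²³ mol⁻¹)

2.2×10¹⁶ molecules

Photon energy at 470 nm: hc/λ = (6.626×10⁻³⁴)(2.998×10⁸)/(470×10⁻⁹) = 4.227×10⁻¹⁹ J.
Energy delivered: (1.43 mW)(660 s) = 0.9438 J.
Photons incident: 0.9438 / 4.227×10⁻¹⁹ = 2.233×10¹⁸, i.e. 2.233×10¹⁸/6.022×10²³ = 3.708×10⁻⁶ mol.
Fraction absorbed: 1 − 10^(−1.54) = 0.9712.
Photons absorbed: 0.9712 × 3.708×10⁻⁶ = 3.601×10⁻⁶ mol.
Product: Φ × n_abs = 0.0101 × 3.601×10⁻⁶ = 3.637×10⁻⁸ mol.
As a count: 3.637×10⁻⁸ × 6.022×10²³ = 2.2×10¹⁶.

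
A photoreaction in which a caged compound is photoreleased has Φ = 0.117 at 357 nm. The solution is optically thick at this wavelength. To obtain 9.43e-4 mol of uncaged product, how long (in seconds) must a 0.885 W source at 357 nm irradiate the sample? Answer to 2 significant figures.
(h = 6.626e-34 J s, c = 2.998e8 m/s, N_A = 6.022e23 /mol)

Photons that must be absorbed: 9.43e-4 / 0.117 = 0.008060 mol.
Photon energy: hc/λ = 5.564e-19 J; per mole, 3.351e5 J mol⁻¹.
Energy required: 0.008060 × 3.351e5 = 2701 J.
Time: 2701 J / 0.885 W = 3100 s.

t ≈ 3100 s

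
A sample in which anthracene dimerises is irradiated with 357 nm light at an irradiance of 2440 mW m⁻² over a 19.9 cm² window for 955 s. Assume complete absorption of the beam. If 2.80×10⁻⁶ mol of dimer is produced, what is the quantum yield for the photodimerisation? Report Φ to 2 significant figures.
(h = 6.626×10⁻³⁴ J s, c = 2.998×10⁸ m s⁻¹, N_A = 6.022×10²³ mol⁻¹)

Φ = 0.20

Photon energy at 357 nm: hc/λ = (6.626×10⁻³⁴)(2.998×10⁸)/(357×10⁻⁹) = 5.564×10⁻¹⁹ J.
Energy delivered: (2440 mW m⁻²)(19.9×10⁻⁴ m²)(955 s) = 4.637 J.
Photons incident: 4.637 / 5.564×10⁻¹⁹ = 8.334×10¹⁸, i.e. 8.334×10¹⁸/6.022×10²³ = 1.384×10⁻⁵ mol.
Φ = 2.80×10⁻⁶ mol / 1.384×10⁻⁵ mol photons = 0.20.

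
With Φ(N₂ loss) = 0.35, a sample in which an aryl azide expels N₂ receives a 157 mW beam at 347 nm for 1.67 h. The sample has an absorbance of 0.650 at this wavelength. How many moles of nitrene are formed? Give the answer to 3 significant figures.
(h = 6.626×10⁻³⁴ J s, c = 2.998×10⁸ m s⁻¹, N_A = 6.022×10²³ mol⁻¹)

Photon energy at 347 nm: hc/λ = (6.626×10⁻³⁴)(2.998×10⁸)/(347×10⁻⁹) = 5.725×10⁻¹⁹ J.
Energy delivered: (157 mW)(6012 s) = 943.9 J.
Photons incident: 943.9 / 5.725×10⁻¹⁹ = 1.649×10²¹, i.e. 1.649×10²¹/6.022×10²³ = 0.002738 mol.
Fraction absorbed: 1 − 10^(−0.650) = 0.7761.
Photons absorbed: 0.7761 × 0.002738 = 0.002125 mol.
Product: Φ × n_abs = 0.35 × 0.002125 = 7.438×10⁻⁴ mol.

7.44×10⁻⁴ mol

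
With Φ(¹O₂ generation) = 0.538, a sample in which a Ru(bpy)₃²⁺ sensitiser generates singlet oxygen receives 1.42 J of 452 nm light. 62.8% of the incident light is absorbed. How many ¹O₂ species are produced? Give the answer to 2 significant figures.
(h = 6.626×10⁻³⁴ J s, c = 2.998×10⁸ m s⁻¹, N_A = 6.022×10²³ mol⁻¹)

Photon energy at 452 nm: hc/λ = (6.626×10⁻³⁴)(2.998×10⁸)/(452×10⁻⁹) = 4.395×10⁻¹⁹ J.
Photons incident: 1.42 / 4.395×10⁻¹⁹ = 3.231×10¹⁸, i.e. 3.231×10¹⁸/6.022×10²³ = 5.365×10⁻⁶ mol.
Photons absorbed: 0.628 × 5.365×10⁻⁶ = 3.369×10⁻⁶ mol.
Product: Φ × n_abs = 0.538 × 3.369×10⁻⁶ = 1.813×10⁻⁶ mol.
As a count: 1.813×10⁻⁶ × 6.022×10²³ = 1.1×10¹⁸.

1.1×10¹⁸ species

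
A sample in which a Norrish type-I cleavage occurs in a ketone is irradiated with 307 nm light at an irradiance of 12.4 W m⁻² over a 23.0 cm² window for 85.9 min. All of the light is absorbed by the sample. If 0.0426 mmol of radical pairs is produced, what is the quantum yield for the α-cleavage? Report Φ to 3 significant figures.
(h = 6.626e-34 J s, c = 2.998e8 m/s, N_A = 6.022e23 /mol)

Φ = 0.113

Product: 0.0426 mmol = 4.26e-5 mol.
Photon energy at 307 nm: hc/λ = (6.626e-34)(2.998e8)/(307e-9) = 6.471e-19 J.
Energy delivered: (12.4 W m⁻²)(23.0e-4 m²)(5154 s) = 147.0 J.
Photons incident: 147.0 / 6.471e-19 = 2.272e20, i.e. 2.272e20/6.022e23 = 3.773e-4 mol.
Φ = 4.26e-5 mol / 3.773e-4 mol photons = 0.113.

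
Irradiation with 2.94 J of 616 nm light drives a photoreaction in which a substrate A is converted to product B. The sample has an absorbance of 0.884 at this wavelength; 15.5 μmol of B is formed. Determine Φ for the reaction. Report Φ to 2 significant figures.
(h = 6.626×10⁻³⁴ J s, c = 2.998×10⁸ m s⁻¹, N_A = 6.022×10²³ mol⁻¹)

Φ = 1.2

Product: 15.5 μmol = 1.55×10⁻⁵ mol.
Photon energy at 616 nm: hc/λ = (6.626×10⁻³⁴)(2.998×10⁸)/(616×10⁻⁹) = 3.225×10⁻¹⁹ J.
Photons incident: 2.94 / 3.225×10⁻¹⁹ = 9.116×10¹⁸, i.e. 9.116×10¹⁸/6.022×10²³ = 1.514×10⁻⁵ mol.
Fraction absorbed: 1 − 10^(−0.884) = 0.8694.
Photons absorbed: 0.8694 × 1.514×10⁻⁵ = 1.316×10⁻⁵ mol.
Φ = 1.55×10⁻⁵ mol / 1.316×10⁻⁵ mol photons = 1.2.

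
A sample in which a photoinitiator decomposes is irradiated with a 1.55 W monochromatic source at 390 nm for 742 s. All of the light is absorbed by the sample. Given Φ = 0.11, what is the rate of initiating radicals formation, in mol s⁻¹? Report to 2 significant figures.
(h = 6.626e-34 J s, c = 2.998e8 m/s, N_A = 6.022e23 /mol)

5.6e-7 mol s⁻¹

Photon energy at 390 nm: hc/λ = (6.626e-34)(2.998e8)/(390e-9) = 5.094e-19 J.
Energy delivered: (1.55 W)(742 s) = 1150 J.
Photons incident: 1150 / 5.094e-19 = 2.258e21, i.e. 2.258e21/6.022e23 = 0.003750 mol.
Product formed: 0.11 × 0.003750 = 4.125e-4 mol.
Rate: 4.125e-4 / 742 s = 5.6e-7 mol s⁻¹.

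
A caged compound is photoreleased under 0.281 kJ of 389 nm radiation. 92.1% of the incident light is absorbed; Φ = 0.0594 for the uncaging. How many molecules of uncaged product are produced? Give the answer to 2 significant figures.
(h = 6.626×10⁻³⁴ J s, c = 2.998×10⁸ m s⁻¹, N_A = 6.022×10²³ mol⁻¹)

Photon energy at 389 nm: hc/λ = (6.626×10⁻³⁴)(2.998×10⁸)/(389×10⁻⁹) = 5.107×10⁻¹⁹ J.
Incident energy: 0.281 kJ = 281 J.
Photons incident: 281 / 5.107×10⁻¹⁹ = 5.502×10²⁰, i.e. 5.502×10²⁰/6.022×10²³ = 9.136×10⁻⁴ mol.
Photons absorbed: 0.921 × 9.136×10⁻⁴ = 8.414×10⁻⁴ mol.
Product: Φ × n_abs = 0.0594 × 8.414×10⁻⁴ = 4.998×10⁻⁵ mol.
As a count: 4.998×10⁻⁵ × 6.022×10²³ = 3.0×10¹⁹.

3.0×10¹⁹ molecules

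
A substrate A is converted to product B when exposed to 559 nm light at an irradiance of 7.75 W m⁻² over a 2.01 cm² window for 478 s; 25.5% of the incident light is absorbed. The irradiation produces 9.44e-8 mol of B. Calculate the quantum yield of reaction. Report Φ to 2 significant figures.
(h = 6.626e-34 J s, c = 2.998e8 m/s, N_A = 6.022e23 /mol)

Φ = 0.11

Photon energy at 559 nm: hc/λ = (6.626e-34)(2.998e8)/(559e-9) = 3.554e-19 J.
Energy delivered: (7.75 W m⁻²)(2.01e-4 m²)(478 s) = 0.7446 J.
Photons incident: 0.7446 / 3.554e-19 = 2.095e18, i.e. 2.095e18/6.022e23 = 3.479e-6 mol.
Photons absorbed: 0.255 × 3.479e-6 = 8.871e-7 mol.
Φ = 9.44e-8 mol / 8.871e-7 mol photons = 0.11.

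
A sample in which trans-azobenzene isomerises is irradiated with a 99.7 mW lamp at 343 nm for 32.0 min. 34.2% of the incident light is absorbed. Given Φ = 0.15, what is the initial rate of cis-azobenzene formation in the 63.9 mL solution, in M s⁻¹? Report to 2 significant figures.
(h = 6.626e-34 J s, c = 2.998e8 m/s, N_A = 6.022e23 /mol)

Photon energy at 343 nm: hc/λ = (6.626e-34)(2.998e8)/(343e-9) = 5.791e-19 J.
Energy delivered: (99.7 mW)(1920 s) = 191.4 J.
Photons incident: 191.4 / 5.791e-19 = 3.305e20, i.e. 3.305e20/6.022e23 = 5.488e-4 mol.
Photons absorbed: 0.342 × 5.488e-4 = 1.877e-4 mol.
Product formed: 0.15 × 1.877e-4 = 2.816e-5 mol.
Rate: 2.816e-5 mol / (1920 s × 0.0639 L) = 2.3e-7 M s⁻¹.

2.3e-7 M s⁻¹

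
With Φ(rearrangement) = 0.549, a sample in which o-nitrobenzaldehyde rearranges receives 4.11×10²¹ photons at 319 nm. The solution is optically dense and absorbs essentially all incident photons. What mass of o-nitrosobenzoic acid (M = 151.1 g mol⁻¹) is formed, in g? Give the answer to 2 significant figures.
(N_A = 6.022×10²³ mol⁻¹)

Moles of photons: 4.11×10²¹ / 6.022×10²³ = 0.006825 mol.
Product: Φ × n_abs = 0.549 × 0.006825 = 0.003747 mol.
Mass: 0.003747 × 151.1 = 0.5662 g = 0.57 g.

0.57 g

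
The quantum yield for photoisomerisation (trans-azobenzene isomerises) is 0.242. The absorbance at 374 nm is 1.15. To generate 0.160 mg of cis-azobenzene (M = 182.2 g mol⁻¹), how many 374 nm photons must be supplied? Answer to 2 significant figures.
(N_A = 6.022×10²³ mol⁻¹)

2.4×10¹⁸ photons

Product: 0.160 mg / 182.2 g mol⁻¹ = 8.782×10⁻⁷ mol.
Photons that must be absorbed: 8.782×10⁻⁷ / 0.242 = 3.629×10⁻⁶ mol.
Fraction absorbed: 1 − 10^(−1.15) = 0.9292.
Incident photons needed: 3.629×10⁻⁶ / 0.9292 = 3.906×10⁻⁶ mol.
Photon count: 3.906×10⁻⁶ × 6.022×10²³ = 2.4×10¹⁸.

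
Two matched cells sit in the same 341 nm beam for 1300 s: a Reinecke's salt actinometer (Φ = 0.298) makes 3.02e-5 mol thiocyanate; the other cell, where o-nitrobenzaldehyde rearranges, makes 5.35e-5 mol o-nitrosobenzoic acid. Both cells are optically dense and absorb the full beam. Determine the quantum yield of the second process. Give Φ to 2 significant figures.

Φ = 0.53

Photons absorbed by the actinometer: 3.02e-5 / 0.298 = 1.013e-4 mol.
Φ(unknown) = 5.35e-5 / 1.013e-4 = 0.53.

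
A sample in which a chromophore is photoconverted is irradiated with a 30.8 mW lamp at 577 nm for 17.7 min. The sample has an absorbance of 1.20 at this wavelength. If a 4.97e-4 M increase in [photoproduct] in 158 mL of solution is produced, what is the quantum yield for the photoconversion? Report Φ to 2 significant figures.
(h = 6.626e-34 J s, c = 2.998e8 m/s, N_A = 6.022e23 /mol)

Φ = 0.53

Product: (4.97e-4 M)(0.158 L) = 7.853e-5 mol.
Photon energy at 577 nm: hc/λ = (6.626e-34)(2.998e8)/(577e-9) = 3.443e-19 J.
Energy delivered: (30.8 mW)(1062 s) = 32.71 J.
Photons incident: 32.71 / 3.443e-19 = 9.500e19, i.e. 9.500e19/6.022e23 = 1.578e-4 mol.
Fraction absorbed: 1 − 10^(−1.20) = 0.9369.
Photons absorbed: 0.9369 × 1.578e-4 = 1.478e-4 mol.
Φ = 7.853e-5 mol / 1.478e-4 mol photons = 0.53.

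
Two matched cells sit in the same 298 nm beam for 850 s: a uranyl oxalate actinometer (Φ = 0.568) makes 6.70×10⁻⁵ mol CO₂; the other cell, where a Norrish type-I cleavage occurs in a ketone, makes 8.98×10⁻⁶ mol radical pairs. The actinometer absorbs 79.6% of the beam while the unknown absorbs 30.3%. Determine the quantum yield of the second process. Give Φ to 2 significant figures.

Photons absorbed by the actinometer: 6.70×10⁻⁵ / 0.568 = 1.180×10⁻⁴ mol.
Incident flux: 1.180×10⁻⁴ / 0.796 = 1.482×10⁻⁴ einstein.
Absorbed by unknown: 0.303 × 1.482×10⁻⁴ = 4.490×10⁻⁵ mol.
Φ(unknown) = 8.98×10⁻⁶ / 4.490×10⁻⁵ = 0.20.

Φ = 0.20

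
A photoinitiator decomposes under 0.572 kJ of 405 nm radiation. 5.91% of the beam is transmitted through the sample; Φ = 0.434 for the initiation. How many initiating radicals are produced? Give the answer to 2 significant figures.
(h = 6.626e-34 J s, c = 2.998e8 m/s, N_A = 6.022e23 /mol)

4.8e20 initiating radicals

Photon energy at 405 nm: hc/λ = (6.626e-34)(2.998e8)/(405e-9) = 4.905e-19 J.
Incident energy: 0.572 kJ = 572 J.
Photons incident: 572 / 4.905e-19 = 1.166e21, i.e. 1.166e21/6.022e23 = 0.001936 mol.
Fraction absorbed: 1 − 5.91/100 = 0.9409.
Photons absorbed: 0.9409 × 0.001936 = 0.001822 mol.
Product: Φ × n_abs = 0.434 × 0.001822 = 7.907e-4 mol.
As a count: 7.907e-4 × 6.022e23 = 4.8e20.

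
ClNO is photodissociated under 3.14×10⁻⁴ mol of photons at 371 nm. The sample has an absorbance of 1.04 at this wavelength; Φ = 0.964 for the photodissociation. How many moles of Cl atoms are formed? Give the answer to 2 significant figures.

2.8×10⁻⁴ mol

Fraction absorbed: 1 − 10^(−1.04) = 0.9088.
Photons absorbed: 0.9088 × 3.14×10⁻⁴ = 2.854×10⁻⁴ mol.
Product: Φ × n_abs = 0.964 × 2.854×10⁻⁴ = 2.751×10⁻⁴ mol.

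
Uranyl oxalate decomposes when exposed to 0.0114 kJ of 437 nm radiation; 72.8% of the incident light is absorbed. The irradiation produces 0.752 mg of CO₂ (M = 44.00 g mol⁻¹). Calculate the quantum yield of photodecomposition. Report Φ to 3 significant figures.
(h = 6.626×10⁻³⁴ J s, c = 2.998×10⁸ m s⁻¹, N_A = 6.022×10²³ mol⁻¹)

Product: 0.752 mg / 44.00 g mol⁻¹ = 1.709×10⁻⁵ mol.
Photon energy at 437 nm: hc/λ = (6.626×10⁻³⁴)(2.998×10⁸)/(437×10⁻⁹) = 4.546×10⁻¹⁹ J.
Incident energy: 0.0114 kJ = 11.4 J.
Photons incident: 11.4 / 4.546×10⁻¹⁹ = 2.508×10¹⁹, i.e. 2.508×10¹⁹/6.022×10²³ = 4.165×10⁻⁵ mol.
Photons absorbed: 0.728 × 4.165×10⁻⁵ = 3.032×10⁻⁵ mol.
Φ = 1.709×10⁻⁵ mol / 3.032×10⁻⁵ mol photons = 0.564.

Φ = 0.564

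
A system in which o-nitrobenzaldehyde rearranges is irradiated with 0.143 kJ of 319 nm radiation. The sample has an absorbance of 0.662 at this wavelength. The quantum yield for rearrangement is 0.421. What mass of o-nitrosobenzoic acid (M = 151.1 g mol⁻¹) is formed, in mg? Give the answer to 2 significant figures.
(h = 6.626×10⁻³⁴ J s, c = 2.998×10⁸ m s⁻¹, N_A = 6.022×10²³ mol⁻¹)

19 mg

Photon energy at 319 nm: hc/λ = (6.626×10⁻³⁴)(2.998×10⁸)/(319×10⁻⁹) = 6.227×10⁻¹⁹ J.
Incident energy: 0.143 kJ = 143 J.
Photons incident: 143 / 6.227×10⁻¹⁹ = 2.296×10²⁰, i.e. 2.296×10²⁰/6.022×10²³ = 3.813×10⁻⁴ mol.
Fraction absorbed: 1 − 10^(−0.662) = 0.7822.
Photons absorbed: 0.7822 × 3.813×10⁻⁴ = 2.983×10⁻⁴ mol.
Product: Φ × n_abs = 0.421 × 2.983×10⁻⁴ = 1.256×10⁻⁴ mol.
Mass: 1.256×10⁻⁴ × 151.1 = 0.01898 g = 19 mg.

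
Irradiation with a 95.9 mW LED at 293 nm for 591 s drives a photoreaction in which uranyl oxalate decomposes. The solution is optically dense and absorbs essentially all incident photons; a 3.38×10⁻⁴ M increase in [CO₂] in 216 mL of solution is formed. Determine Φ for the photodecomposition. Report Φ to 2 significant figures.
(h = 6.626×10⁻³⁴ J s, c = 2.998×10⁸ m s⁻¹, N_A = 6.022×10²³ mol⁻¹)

Φ = 0.53

Product: (3.38×10⁻⁴ M)(0.216 L) = 7.301×10⁻⁵ mol.
Photon energy at 293 nm: hc/λ = (6.626×10⁻³⁴)(2.998×10⁸)/(293×10⁻⁹) = 6.780×10⁻¹⁹ J.
Energy delivered: (95.9 mW)(591 s) = 56.68 J.
Photons incident: 56.68 / 6.780×10⁻¹⁹ = 8.360×10¹⁹, i.e. 8.360×10¹⁹/6.022×10²³ = 1.388×10⁻⁴ mol.
Φ = 7.301×10⁻⁵ mol / 1.388×10⁻⁴ mol photons = 0.53.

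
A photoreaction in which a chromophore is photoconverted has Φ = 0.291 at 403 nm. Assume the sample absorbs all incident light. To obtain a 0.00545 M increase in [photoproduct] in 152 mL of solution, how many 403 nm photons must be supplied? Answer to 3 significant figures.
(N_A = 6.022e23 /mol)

Product: (0.00545 M)(0.152 L) = 8.284e-4 mol.
Photons that must be absorbed: 8.284e-4 / 0.291 = 0.002847 mol.
Photon count: 0.002847 × 6.022e23 = 1.71e21.

1.71e21 photons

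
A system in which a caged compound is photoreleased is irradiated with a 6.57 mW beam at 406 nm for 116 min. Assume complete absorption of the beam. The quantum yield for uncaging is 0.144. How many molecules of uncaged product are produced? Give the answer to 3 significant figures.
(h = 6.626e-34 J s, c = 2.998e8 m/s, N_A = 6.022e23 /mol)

Photon energy at 406 nm: hc/λ = (6.626e-34)(2.998e8)/(406e-9) = 4.893e-19 J.
Energy delivered: (6.57 mW)(6960 s) = 45.73 J.
Photons incident: 45.73 / 4.893e-19 = 9.346e19, i.e. 9.346e19/6.022e23 = 1.552e-4 mol.
Product: Φ × n_abs = 0.144 × 1.552e-4 = 2.235e-5 mol.
As a count: 2.235e-5 × 6.022e23 = 1.35e19.

1.35e19 molecules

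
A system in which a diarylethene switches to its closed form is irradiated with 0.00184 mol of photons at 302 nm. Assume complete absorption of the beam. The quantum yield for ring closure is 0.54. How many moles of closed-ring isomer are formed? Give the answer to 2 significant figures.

9.9×10⁻⁴ mol

Product: Φ × n_abs = 0.54 × 0.00184 = 9.936×10⁻⁴ mol.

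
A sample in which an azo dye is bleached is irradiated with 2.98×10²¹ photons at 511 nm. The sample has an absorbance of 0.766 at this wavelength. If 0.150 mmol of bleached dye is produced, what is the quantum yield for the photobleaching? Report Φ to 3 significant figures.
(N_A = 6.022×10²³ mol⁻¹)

Product: 0.150 mmol = 1.50×10⁻⁴ mol.
Moles of photons: 2.98×10²¹ / 6.022×10²³ = 0.004949 mol.
Fraction absorbed: 1 − 10^(−0.766) = 0.8286.
Photons absorbed: 0.8286 × 0.004949 = 0.004101 mol.
Φ = 1.50×10⁻⁴ mol / 0.004101 mol photons = 0.0366.

Φ = 0.0366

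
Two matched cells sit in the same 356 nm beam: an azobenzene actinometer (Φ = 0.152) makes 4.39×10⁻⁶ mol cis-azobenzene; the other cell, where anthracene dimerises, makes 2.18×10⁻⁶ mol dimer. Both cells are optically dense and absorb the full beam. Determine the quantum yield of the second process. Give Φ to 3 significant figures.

Φ = 0.0755

Photons absorbed by the actinometer: 4.39×10⁻⁶ / 0.152 = 2.888×10⁻⁵ mol.
Φ(unknown) = 2.18×10⁻⁶ / 2.888×10⁻⁵ = 0.0755.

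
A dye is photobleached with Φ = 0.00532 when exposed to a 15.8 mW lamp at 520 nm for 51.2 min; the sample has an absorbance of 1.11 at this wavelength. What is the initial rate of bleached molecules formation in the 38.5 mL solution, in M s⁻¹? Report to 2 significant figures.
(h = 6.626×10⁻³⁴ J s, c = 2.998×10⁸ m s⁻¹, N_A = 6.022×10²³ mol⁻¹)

Photon energy at 520 nm: hc/λ = (6.626×10⁻³⁴)(2.998×10⁸)/(520×10⁻⁹) = 3.820×10⁻¹⁹ J.
Energy delivered: (15.8 mW)(3072 s) = 48.54 J.
Photons incident: 48.54 / 3.820×10⁻¹⁹ = 1.271×10²⁰, i.e. 1.271×10²⁰/6.022×10²³ = 2.111×10⁻⁴ mol.
Fraction absorbed: 1 − 10^(−1.11) = 0.9224.
Photons absorbed: 0.9224 × 2.111×10⁻⁴ = 1.947×10⁻⁴ mol.
Product formed: 0.00532 × 1.947×10⁻⁴ = 1.036×10⁻⁶ mol.
Rate: 1.036×10⁻⁶ mol / (3072 s × 0.0385 L) = 8.8×10⁻⁹ M s⁻¹.

8.8×10⁻⁹ M s⁻¹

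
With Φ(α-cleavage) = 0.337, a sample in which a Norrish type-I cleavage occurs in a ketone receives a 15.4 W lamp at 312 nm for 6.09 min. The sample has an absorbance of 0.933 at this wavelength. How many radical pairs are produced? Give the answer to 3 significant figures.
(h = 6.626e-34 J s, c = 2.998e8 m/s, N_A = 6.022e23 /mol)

2.63e21 radical pairs

Photon energy at 312 nm: hc/λ = (6.626e-34)(2.998e8)/(312e-9) = 6.367e-19 J.
Energy delivered: (15.4 W)(365.4 s) = 5627 J.
Photons incident: 5627 / 6.367e-19 = 8.838e21, i.e. 8.838e21/6.022e23 = 0.01468 mol.
Fraction absorbed: 1 − 10^(−0.933) = 0.8833.
Photons absorbed: 0.8833 × 0.01468 = 0.01297 mol.
Product: Φ × n_abs = 0.337 × 0.01297 = 0.004371 mol.
As a count: 0.004371 × 6.022e23 = 2.63e21.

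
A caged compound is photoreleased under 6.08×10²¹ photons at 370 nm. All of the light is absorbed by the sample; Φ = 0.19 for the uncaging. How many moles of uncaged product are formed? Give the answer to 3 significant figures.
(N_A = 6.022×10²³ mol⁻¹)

Moles of photons: 6.08×10²¹ / 6.022×10²³ = 0.01010 mol.
Product: Φ × n_abs = 0.19 × 0.01010 = 0.001919 mol.

0.00192 mol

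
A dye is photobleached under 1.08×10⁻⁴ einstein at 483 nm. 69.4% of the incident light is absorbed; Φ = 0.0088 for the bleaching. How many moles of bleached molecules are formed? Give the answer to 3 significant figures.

6.60×10⁻⁷ mol

Photons absorbed: 0.694 × 1.08×10⁻⁴ = 7.495×10⁻⁵ mol.
Product: Φ × n_abs = 0.0088 × 7.495×10⁻⁵ = 6.596×10⁻⁷ mol.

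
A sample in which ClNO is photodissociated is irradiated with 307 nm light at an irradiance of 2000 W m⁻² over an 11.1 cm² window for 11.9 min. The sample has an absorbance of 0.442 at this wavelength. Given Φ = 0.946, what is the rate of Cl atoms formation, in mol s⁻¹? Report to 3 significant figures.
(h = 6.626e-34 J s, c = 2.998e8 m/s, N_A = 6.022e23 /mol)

Photon energy at 307 nm: hc/λ = (6.626e-34)(2.998e8)/(307e-9) = 6.471e-19 J.
Energy delivered: (2000 W m⁻²)(11.1e-4 m²)(714 s) = 1585 J.
Photons incident: 1585 / 6.471e-19 = 2.449e21, i.e. 2.449e21/6.022e23 = 0.004067 mol.
Fraction absorbed: 1 − 10^(−0.442) = 0.6386.
Photons absorbed: 0.6386 × 0.004067 = 0.002597 mol.
Product formed: 0.946 × 0.002597 = 0.002457 mol.
Rate: 0.002457 / 714 s = 3.44e-6 mol s⁻¹.

3.44e-6 mol s⁻¹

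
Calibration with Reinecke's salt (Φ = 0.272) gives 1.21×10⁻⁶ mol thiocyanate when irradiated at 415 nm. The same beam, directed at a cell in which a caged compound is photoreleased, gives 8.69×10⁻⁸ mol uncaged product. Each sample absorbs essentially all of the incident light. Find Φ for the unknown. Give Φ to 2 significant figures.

Φ = 0.020

Photons absorbed by the actinometer: 1.21×10⁻⁶ / 0.272 = 4.449×10⁻⁶ mol.
Φ(unknown) = 8.69×10⁻⁸ / 4.449×10⁻⁶ = 0.020.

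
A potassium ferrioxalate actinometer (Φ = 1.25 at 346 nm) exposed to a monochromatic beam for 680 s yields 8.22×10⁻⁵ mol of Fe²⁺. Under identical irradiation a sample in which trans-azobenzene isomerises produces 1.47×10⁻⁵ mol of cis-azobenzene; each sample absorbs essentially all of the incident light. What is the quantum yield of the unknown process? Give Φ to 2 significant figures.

Φ = 0.22

Photons absorbed by the actinometer: 8.22×10⁻⁵ / 1.25 = 6.576×10⁻⁵ mol.
Φ(unknown) = 1.47×10⁻⁵ / 6.576×10⁻⁵ = 0.22.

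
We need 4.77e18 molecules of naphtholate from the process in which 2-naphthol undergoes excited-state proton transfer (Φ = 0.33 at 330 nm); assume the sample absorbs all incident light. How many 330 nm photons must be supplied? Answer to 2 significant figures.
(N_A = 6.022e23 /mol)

Product: 4.77e18 / 6.022e23 = 7.921e-6 mol.
Photons that must be absorbed: 7.921e-6 / 0.33 = 2.400e-5 mol.
Photon count: 2.400e-5 × 6.022e23 = 1.4e19.

1.4e19 photons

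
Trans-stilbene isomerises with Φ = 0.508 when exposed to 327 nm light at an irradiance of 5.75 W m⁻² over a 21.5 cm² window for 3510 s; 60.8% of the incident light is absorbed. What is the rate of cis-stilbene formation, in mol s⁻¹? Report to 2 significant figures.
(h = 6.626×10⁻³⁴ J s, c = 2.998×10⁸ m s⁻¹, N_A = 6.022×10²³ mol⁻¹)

1.0×10⁻⁸ mol s⁻¹

Photon energy at 327 nm: hc/λ = (6.626×10⁻³⁴)(2.998×10⁸)/(327×10⁻⁹) = 6.075×10⁻¹⁹ J.
Energy delivered: (5.75 W m⁻²)(21.5×10⁻⁴ m²)(3510 s) = 43.39 J.
Photons incident: 43.39 / 6.075×10⁻¹⁹ = 7.142×10¹⁹, i.e. 7.142×10¹⁹/6.022×10²³ = 1.186×10⁻⁴ mol.
Photons absorbed: 0.608 × 1.186×10⁻⁴ = 7.211×10⁻⁵ mol.
Product formed: 0.508 × 7.211×10⁻⁵ = 3.663×10⁻⁵ mol.
Rate: 3.663×10⁻⁵ / 3510 s = 1.0×10⁻⁸ mol s⁻¹.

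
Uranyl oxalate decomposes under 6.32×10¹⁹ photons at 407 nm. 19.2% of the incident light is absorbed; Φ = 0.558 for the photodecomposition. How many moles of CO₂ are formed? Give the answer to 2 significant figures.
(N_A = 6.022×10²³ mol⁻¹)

1.1×10⁻⁵ mol

Moles of photons: 6.32×10¹⁹ / 6.022×10²³ = 1.049×10⁻⁴ mol.
Photons absorbed: 0.192 × 1.049×10⁻⁴ = 2.014×10⁻⁵ mol.
Product: Φ × n_abs = 0.558 × 2.014×10⁻⁵ = 1.124×10⁻⁵ mol.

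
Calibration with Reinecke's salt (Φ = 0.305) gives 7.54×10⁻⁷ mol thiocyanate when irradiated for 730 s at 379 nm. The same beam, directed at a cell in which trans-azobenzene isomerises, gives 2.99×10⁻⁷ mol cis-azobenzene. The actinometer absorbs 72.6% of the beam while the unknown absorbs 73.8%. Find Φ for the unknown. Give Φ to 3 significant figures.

Photons absorbed by the actinometer: 7.54×10⁻⁷ / 0.305 = 2.472×10⁻⁶ mol.
Incident flux: 2.472×10⁻⁶ / 0.726 = 3.405×10⁻⁶ einstein.
Absorbed by unknown: 0.738 × 3.405×10⁻⁶ = 2.513×10⁻⁶ mol.
Φ(unknown) = 2.99×10⁻⁷ / 2.513×10⁻⁶ = 0.119.

Φ = 0.119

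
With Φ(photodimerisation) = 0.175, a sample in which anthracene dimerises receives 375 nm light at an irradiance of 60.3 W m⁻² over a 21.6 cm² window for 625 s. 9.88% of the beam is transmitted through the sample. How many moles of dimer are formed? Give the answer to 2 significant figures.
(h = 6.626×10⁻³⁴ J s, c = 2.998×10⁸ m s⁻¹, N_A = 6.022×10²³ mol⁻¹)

Photon energy at 375 nm: hc/λ = (6.626×10⁻³⁴)(2.998×10⁸)/(375×10⁻⁹) = 5.297×10⁻¹⁹ J.
Energy delivered: (60.3 W m⁻²)(21.6×10⁻⁴ m²)(625 s) = 81.41 J.
Photons incident: 81.41 / 5.297×10⁻¹⁹ = 1.537×10²⁰, i.e. 1.537×10²⁰/6.022×10²³ = 2.552×10⁻⁴ mol.
Fraction absorbed: 1 − 9.88/100 = 0.9012.
Photons absorbed: 0.9012 × 2.552×10⁻⁴ = 2.300×10⁻⁴ mol.
Product: Φ × n_abs = 0.175 × 2.300×10⁻⁴ = 4.025×10⁻⁵ mol.

4.0×10⁻⁵ mol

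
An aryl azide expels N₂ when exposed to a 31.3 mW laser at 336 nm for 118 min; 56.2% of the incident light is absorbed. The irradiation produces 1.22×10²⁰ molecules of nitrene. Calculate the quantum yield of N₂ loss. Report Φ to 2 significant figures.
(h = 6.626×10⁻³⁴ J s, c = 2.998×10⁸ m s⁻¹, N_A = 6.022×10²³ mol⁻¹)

Product: 1.22×10²⁰ / 6.022×10²³ = 2.026×10⁻⁴ mol.
Photon energy at 336 nm: hc/λ = (6.626×10⁻³⁴)(2.998×10⁸)/(336×10⁻⁹) = 5.912×10⁻¹⁹ J.
Energy delivered: (31.3 mW)(7080 s) = 221.6 J.
Photons incident: 221.6 / 5.912×10⁻¹⁹ = 3.748×10²⁰, i.e. 3.748×10²⁰/6.022×10²³ = 6.224×10⁻⁴ mol.
Photons absorbed: 0.562 × 6.224×10⁻⁴ = 3.498×10⁻⁴ mol.
Φ = 2.026×10⁻⁴ mol / 3.498×10⁻⁴ mol photons = 0.58.

Φ = 0.58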